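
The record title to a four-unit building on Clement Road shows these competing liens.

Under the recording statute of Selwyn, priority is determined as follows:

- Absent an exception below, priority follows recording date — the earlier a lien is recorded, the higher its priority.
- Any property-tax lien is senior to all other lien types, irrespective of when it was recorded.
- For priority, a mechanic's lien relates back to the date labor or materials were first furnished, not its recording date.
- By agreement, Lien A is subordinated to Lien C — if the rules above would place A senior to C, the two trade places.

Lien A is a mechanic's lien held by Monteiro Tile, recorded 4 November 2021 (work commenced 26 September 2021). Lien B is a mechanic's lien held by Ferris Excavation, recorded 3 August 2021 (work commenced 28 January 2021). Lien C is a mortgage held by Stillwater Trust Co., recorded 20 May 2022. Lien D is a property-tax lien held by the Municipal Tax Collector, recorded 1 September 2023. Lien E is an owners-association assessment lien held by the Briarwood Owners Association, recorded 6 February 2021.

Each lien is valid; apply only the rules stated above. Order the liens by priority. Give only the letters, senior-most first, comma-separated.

D, B, E, C, A

Effective dates: A is treated as recorded 26 September 2021, the work-commencement date; B relates back to 28 January 2021 (work commenced).
As a property-tax lien, D is senior to every other lien.
Remaining liens by effective date: B (28 January 2021), E (6 February 2021), A (26 September 2021), C (20 May 2022).
A is senior to C before the subordination, so the two trade places.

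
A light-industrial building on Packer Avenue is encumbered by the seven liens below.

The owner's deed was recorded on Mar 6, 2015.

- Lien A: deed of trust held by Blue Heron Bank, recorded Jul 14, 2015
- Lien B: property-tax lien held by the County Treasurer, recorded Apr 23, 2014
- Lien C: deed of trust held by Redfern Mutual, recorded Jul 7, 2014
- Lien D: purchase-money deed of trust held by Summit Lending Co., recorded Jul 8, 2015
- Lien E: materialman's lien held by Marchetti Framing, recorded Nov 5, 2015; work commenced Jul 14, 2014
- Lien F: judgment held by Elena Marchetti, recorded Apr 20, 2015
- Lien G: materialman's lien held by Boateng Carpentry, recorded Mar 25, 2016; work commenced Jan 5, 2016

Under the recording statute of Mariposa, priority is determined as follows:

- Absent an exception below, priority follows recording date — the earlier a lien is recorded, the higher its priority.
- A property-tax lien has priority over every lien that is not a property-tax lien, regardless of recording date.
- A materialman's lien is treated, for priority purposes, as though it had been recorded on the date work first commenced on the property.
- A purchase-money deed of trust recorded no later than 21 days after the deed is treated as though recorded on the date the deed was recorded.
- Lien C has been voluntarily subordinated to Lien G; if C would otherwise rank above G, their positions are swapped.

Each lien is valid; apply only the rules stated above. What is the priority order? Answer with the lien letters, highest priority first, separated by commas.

B, G, E, F, D, A, C

Effective dates after the stated exceptions: D missed the 21-day window (124 days after the deed), so its recording date stands; E is treated as recorded Jul 14, 2014, the work-commencement date; G's effective date is Jan 5, 2016, when work began.
As a property-tax lien, B is senior to every other lien.
Remaining liens by effective date: C (Jul 7, 2014), E (Jul 14, 2014), F (Apr 20, 2015), D (Jul 8, 2015), A (Jul 14, 2015), G (Jan 5, 2016).
Because C would otherwise rank above G, the subordination swaps them.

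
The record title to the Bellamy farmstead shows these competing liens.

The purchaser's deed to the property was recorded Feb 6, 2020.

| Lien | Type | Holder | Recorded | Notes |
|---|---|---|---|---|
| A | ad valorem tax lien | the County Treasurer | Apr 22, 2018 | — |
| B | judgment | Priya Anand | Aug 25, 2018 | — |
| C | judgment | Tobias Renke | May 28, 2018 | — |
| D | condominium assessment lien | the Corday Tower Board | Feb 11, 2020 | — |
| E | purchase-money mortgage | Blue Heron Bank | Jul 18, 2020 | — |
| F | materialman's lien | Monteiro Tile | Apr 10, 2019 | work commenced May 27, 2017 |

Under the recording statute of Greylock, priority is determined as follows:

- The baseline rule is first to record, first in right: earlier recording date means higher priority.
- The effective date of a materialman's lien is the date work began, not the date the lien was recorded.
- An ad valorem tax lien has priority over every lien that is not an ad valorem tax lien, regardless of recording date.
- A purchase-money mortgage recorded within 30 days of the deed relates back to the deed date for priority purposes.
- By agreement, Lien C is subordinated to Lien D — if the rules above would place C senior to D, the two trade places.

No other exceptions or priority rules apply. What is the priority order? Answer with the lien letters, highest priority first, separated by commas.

Effective dates: E was recorded 163 days after the deed — beyond 30 days — so no relation-back applies; F's effective date is May 27, 2017, when work began.
A is an ad valorem tax lien and takes priority over every other lien.
Ordering the rest by effective date: F (May 27, 2017), C (May 28, 2018), B (Aug 25, 2018), D (Feb 11, 2020), E (Jul 18, 2020).
C would otherwise be senior to D, so under the subordination agreement C and D exchange positions.

A, F, D, B, C, E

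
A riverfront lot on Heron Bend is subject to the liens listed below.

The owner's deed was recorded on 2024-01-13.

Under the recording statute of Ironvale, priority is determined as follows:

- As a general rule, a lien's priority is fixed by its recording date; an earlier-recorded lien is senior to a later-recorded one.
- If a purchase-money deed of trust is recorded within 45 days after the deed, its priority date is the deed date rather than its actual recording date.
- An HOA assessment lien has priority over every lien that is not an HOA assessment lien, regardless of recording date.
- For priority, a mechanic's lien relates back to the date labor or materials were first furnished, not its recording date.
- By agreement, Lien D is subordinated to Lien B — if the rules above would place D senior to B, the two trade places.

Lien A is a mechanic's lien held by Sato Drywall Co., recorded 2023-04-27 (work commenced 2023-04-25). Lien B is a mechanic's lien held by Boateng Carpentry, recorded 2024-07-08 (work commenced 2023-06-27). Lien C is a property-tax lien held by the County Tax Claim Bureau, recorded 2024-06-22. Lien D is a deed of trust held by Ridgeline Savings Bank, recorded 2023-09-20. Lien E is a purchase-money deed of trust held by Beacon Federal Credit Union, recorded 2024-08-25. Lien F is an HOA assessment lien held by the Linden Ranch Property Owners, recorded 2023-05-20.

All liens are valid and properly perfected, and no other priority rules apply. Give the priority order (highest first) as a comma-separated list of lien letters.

F, A, B, D, C, E

Effective dates: A's effective date is 2023-04-25, when work began; B relates back to 2023-06-27 (work commenced); E was recorded 225 days after the deed — beyond 45 days — so no relation-back applies.
F, as an HOA assessment lien, has superpriority and ranks first.
Among the remaining liens, by effective date: A (2023-04-25), B (2023-06-27), D (2023-09-20), C (2024-06-22), E (2024-08-25).
D already ranks below B; the subordination has no effect.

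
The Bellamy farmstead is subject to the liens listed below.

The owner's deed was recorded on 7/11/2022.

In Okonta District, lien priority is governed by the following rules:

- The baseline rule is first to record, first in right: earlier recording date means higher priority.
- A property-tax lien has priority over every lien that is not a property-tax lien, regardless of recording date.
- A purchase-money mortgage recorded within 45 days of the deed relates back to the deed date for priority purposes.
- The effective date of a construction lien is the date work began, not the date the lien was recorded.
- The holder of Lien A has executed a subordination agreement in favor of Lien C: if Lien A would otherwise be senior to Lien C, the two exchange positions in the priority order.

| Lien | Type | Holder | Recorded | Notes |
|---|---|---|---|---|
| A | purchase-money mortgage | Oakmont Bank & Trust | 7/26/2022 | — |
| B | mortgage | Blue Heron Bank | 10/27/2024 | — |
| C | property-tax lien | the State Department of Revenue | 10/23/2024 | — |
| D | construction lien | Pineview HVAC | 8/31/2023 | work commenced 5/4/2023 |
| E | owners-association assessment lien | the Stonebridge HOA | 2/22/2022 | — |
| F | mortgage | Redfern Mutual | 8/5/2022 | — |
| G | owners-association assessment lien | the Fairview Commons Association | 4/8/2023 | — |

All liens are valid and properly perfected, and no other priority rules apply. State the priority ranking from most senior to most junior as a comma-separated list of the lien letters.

C, E, A, F, G, D, B

First, effective dates: A relates back to the deed date 7/11/2022; D's effective date is 5/4/2023, when work began.
C is a property-tax lien, so it outranks all other liens regardless of date.
Ordering the rest by effective date: E (2/22/2022), A (7/11/2022), F (8/5/2022), G (4/8/2023), D (5/4/2023), B (10/27/2024).
Since A is not senior to C, the subordination leaves the order unchanged.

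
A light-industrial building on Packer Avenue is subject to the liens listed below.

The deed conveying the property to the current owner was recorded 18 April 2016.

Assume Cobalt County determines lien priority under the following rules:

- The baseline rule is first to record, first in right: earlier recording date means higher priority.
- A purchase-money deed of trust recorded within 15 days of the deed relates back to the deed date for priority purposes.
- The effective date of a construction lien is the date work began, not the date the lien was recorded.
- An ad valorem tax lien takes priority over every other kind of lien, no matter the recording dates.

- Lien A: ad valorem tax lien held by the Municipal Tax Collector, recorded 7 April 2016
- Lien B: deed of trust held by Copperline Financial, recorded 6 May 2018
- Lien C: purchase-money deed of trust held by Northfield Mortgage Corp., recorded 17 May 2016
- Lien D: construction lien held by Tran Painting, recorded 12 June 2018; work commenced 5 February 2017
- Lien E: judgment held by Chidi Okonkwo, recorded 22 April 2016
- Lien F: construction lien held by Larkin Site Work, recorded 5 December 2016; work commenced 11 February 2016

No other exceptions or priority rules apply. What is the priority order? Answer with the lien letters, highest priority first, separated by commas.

A, F, E, C, D, B

First, effective dates: C missed the 15-day window (29 days after the deed), so its recording date stands; D's effective date is 5 February 2017, when work began; F is treated as recorded 11 February 2016, the work-commencement date.
As an ad valorem tax lien, A is senior to every other lien.
The other liens, earliest effective date first: F (11 February 2016), E (22 April 2016), C (17 May 2016), D (5 February 2017), B (6 May 2018).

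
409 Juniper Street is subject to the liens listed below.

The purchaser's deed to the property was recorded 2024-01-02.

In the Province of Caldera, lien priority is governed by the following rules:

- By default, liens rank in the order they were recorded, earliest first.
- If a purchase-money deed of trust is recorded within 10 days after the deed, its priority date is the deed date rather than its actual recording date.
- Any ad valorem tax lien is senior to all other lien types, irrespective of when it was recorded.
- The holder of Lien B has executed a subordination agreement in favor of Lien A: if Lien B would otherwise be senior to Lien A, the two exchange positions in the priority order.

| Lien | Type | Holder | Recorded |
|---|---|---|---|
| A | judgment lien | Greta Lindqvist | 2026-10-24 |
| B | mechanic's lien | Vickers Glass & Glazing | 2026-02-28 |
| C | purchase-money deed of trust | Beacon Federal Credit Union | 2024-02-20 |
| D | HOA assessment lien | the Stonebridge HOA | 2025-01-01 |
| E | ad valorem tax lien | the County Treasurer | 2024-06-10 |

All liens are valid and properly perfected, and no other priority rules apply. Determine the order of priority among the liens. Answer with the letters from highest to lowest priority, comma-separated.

Effective dates: C missed the 10-day window (49 days after the deed), so its recording date stands.
E is an ad valorem tax lien and takes priority over every other lien.
Remaining liens by effective date: C (2024-02-20), D (2025-01-01), B (2026-02-28), A (2026-10-24).
Because B would otherwise rank above A, the subordination swaps them.

E, C, D, A, B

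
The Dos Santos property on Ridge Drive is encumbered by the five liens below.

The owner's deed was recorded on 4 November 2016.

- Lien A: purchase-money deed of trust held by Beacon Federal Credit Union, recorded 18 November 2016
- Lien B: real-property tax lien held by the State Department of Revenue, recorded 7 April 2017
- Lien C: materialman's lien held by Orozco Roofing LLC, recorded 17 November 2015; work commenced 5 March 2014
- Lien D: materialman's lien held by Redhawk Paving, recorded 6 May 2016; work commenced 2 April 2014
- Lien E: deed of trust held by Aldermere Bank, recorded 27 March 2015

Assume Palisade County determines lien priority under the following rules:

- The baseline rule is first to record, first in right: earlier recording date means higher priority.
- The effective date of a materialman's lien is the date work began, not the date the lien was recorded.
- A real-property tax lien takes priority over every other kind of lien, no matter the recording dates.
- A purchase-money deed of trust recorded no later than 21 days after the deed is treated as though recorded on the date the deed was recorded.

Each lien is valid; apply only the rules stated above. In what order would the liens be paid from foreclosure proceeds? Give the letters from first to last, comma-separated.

Effective dates after the stated exceptions: A relates back to the deed date 4 November 2016; C's effective date is 5 March 2014, when work began; D relates back to 2 April 2014 (work commenced).
B is a real-property tax lien, so it outranks all other liens regardless of date.
Remaining liens by effective date: C (5 March 2014), D (2 April 2014), E (27 March 2015), A (4 November 2016).

B, C, D, E, A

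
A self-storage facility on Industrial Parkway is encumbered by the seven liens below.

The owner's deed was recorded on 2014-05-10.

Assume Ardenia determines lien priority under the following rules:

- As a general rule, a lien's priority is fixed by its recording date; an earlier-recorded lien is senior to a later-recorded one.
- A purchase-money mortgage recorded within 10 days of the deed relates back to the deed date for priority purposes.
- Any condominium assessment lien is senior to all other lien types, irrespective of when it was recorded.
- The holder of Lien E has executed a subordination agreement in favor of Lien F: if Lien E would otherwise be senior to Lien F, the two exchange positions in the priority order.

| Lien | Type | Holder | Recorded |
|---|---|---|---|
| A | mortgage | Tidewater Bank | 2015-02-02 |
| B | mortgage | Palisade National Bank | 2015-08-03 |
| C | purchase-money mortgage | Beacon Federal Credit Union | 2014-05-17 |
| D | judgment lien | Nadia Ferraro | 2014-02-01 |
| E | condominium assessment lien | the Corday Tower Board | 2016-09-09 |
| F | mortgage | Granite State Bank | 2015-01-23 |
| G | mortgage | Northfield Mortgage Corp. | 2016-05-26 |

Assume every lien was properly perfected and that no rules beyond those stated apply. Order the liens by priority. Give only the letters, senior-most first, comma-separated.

F, D, C, E, A, B, G

Effective dates after the stated exceptions: C's effective date is the deed date, 2014-05-10.
E, as a condominium assessment lien, has superpriority and ranks first.
Among the remaining liens, by effective date: D (2014-02-01), C (2014-05-10), F (2015-01-23), A (2015-02-02), B (2015-08-03), G (2016-05-26).
E is senior to F before the subordination, so the two trade places.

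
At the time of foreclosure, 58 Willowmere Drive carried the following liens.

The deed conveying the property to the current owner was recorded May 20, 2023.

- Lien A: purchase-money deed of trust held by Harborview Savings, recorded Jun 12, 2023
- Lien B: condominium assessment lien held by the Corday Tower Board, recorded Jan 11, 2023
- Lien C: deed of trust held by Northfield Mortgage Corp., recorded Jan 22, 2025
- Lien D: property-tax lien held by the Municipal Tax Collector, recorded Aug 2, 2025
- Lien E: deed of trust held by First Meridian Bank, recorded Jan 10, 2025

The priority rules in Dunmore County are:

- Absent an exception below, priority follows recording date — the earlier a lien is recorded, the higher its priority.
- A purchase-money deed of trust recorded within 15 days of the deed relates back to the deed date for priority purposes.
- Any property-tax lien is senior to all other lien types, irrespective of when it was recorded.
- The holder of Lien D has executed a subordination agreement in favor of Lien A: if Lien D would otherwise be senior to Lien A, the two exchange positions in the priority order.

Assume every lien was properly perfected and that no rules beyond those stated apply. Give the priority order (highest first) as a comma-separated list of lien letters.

Adjusting effective dates: A was recorded 23 days after the deed, outside the 15-day window, so it keeps its recording date.
D is a property-tax lien, so it outranks all other liens regardless of date.
Ordering the rest by effective date: B (Jan 11, 2023), A (Jun 12, 2023), E (Jan 10, 2025), C (Jan 22, 2025).
D is senior to A before the subordination, so the two trade places.

A, B, D, E, C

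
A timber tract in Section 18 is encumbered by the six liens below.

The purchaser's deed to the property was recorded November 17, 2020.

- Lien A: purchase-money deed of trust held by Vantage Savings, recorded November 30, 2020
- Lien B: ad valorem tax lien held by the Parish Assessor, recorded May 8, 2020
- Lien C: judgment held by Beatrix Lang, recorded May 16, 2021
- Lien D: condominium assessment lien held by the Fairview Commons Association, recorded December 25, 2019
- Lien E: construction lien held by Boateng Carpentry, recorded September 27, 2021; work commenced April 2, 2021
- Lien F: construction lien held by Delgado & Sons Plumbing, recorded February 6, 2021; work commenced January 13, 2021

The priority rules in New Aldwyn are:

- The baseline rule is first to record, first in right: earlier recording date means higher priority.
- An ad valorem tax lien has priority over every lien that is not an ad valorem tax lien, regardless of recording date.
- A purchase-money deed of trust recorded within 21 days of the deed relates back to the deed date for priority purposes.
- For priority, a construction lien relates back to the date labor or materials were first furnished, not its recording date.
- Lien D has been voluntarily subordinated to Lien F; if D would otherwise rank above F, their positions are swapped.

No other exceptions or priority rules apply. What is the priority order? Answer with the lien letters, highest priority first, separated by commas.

Effective dates: A was recorded within the 21-day window, so its effective date is the deed date November 17, 2020; E relates back to April 2, 2021 (work commenced); F's effective date is January 13, 2021, when work began.
B, as an ad valorem tax lien, has superpriority and ranks first.
The other liens, earliest effective date first: D (December 25, 2019), A (November 17, 2020), F (January 13, 2021), E (April 2, 2021), C (May 16, 2021).
D would otherwise be senior to F, so under the subordination agreement D and F exchange positions.

B, F, A, D, E, C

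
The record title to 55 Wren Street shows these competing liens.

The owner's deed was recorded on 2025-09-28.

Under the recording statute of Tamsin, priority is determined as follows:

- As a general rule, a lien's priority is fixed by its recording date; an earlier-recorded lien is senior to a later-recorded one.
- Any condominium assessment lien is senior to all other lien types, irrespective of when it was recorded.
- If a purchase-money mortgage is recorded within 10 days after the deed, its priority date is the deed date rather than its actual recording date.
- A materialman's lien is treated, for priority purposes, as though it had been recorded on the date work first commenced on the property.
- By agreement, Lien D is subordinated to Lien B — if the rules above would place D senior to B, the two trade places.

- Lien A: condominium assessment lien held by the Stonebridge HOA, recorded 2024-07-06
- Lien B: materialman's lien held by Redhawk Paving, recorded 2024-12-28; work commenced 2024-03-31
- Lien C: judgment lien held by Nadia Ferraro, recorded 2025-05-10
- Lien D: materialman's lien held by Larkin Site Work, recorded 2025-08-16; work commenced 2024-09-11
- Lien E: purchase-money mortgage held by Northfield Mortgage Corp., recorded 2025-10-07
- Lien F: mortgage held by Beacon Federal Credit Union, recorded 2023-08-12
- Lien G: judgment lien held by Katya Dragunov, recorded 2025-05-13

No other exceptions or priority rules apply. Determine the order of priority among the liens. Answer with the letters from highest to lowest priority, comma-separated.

Effective dates: B is treated as recorded 2024-03-31, the work-commencement date; D relates back to 2024-09-11 (work commenced); E relates back to the deed date 2025-09-28.
As a condominium assessment lien, A is senior to every other lien.
Ordering the rest by effective date: F (2023-08-12), B (2024-03-31), D (2024-09-11), C (2025-05-10), G (2025-05-13), E (2025-09-28).
D is already junior to B, so the subordination agreement changes nothing.

A, F, B, D, C, G, E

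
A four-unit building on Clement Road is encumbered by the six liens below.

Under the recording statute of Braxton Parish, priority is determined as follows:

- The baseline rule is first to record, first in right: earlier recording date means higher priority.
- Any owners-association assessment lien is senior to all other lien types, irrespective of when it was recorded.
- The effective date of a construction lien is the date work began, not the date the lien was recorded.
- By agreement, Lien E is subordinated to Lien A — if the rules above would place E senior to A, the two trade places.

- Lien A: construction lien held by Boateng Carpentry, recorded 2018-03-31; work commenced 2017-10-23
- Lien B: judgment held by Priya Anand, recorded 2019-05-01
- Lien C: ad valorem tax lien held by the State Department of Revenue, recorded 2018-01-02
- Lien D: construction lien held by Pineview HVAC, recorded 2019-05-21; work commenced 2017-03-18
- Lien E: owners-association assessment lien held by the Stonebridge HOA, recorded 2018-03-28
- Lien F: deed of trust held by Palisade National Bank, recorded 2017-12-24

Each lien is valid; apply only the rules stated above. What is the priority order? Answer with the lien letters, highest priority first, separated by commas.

Effective dates: A's effective date is 2017-10-23, when work began; D relates back to 2017-03-18 (work commenced).
E is an owners-association assessment lien and takes priority over every other lien.
The other liens, earliest effective date first: D (2017-03-18), A (2017-10-23), F (2017-12-24), C (2018-01-02), B (2019-05-01).
Because E would otherwise rank above A, the subordination swaps them.

A, D, E, F, C, B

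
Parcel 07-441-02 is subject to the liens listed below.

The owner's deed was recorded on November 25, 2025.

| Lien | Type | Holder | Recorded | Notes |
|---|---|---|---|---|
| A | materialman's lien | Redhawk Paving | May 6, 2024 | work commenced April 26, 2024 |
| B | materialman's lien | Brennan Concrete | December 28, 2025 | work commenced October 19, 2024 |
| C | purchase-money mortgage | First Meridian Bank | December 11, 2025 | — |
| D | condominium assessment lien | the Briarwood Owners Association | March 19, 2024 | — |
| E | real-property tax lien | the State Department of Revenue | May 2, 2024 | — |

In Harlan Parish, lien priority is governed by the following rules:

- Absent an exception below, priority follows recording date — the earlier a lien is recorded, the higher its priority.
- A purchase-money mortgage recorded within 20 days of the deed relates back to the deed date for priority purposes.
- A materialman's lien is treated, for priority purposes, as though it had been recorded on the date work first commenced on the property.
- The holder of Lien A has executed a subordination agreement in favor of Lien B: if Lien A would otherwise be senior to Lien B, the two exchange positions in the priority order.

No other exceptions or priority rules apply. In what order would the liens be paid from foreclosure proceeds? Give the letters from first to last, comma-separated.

Adjusting effective dates: A relates back to April 26, 2024 (work commenced); B is treated as recorded October 19, 2024, the work-commencement date; C's effective date is the deed date, November 25, 2025.
By effective date: D (March 19, 2024), A (April 26, 2024), E (May 2, 2024), B (October 19, 2024), C (November 25, 2025).
A is senior to B before the subordination, so the two trade places.

D, B, E, A, C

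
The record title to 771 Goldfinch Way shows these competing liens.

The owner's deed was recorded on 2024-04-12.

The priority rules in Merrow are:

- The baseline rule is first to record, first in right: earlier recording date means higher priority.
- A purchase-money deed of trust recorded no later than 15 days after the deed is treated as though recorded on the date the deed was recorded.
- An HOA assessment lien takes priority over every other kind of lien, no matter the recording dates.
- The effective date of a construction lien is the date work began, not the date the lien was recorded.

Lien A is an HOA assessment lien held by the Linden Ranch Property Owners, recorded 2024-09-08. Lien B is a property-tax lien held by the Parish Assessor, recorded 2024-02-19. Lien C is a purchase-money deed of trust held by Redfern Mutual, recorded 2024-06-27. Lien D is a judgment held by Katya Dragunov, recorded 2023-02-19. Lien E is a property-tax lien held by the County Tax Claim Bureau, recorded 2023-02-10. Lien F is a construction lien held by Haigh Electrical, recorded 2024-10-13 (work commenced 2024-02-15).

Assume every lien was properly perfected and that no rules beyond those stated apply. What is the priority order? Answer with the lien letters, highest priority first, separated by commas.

First, effective dates: C missed the 15-day window (76 days after the deed), so its recording date stands; F relates back to 2024-02-15 (work commenced).
As an HOA assessment lien, A is senior to every other lien.
Remaining liens by effective date: E (2023-02-10), D (2023-02-19), F (2024-02-15), B (2024-02-19), C (2024-06-27).

A, E, D, F, B, C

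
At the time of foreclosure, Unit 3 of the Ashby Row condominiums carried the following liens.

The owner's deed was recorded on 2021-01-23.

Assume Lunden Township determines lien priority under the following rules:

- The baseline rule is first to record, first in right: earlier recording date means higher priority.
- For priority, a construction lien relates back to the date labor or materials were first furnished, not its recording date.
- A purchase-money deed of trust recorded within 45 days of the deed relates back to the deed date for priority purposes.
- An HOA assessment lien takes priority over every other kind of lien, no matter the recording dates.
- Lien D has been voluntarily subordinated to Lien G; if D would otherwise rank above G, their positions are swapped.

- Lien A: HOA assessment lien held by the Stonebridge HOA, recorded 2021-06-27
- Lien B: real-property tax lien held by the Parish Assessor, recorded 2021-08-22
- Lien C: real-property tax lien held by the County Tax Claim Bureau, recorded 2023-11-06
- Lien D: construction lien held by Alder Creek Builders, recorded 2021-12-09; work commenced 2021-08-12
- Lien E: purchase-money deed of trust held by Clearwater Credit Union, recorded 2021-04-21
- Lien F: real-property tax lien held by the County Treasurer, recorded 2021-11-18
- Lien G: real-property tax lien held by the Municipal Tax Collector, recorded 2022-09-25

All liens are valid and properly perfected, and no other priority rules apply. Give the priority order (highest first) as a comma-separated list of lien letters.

First, effective dates: D relates back to 2021-08-12 (work commenced); E missed the 45-day window (88 days after the deed), so its recording date stands.
A is an HOA assessment lien and takes priority over every other lien.
Remaining liens by effective date: E (2021-04-21), D (2021-08-12), B (2021-08-22), F (2021-11-18), G (2022-09-25), C (2023-11-06).
D is senior to G before the subordination, so the two trade places.

A, E, G, B, F, D, C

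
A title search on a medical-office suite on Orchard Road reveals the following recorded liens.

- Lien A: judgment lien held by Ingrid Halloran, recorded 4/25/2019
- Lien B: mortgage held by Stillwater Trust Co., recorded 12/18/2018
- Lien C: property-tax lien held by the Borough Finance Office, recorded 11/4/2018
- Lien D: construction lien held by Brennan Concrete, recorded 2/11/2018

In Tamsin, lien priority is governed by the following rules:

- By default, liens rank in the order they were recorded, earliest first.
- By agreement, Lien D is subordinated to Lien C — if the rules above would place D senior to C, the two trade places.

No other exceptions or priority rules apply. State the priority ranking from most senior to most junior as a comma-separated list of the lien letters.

C, D, B, A

Ordering by effective date: D (2/11/2018), C (11/4/2018), B (12/18/2018), A (4/25/2019).
D would otherwise be senior to C, so under the subordination agreement D and C exchange positions.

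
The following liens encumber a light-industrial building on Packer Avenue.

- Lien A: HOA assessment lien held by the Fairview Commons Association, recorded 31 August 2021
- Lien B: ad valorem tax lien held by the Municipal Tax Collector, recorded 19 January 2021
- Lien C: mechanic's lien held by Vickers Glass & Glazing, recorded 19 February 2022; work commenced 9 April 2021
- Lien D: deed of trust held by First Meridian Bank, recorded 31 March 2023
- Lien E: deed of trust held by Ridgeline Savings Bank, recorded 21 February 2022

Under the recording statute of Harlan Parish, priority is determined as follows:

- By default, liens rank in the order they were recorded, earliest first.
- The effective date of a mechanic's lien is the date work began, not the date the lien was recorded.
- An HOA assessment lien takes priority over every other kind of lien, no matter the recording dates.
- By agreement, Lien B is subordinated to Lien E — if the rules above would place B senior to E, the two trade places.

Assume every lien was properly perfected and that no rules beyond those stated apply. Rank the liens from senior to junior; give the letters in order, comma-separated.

A, E, C, B, D

First, effective dates: C relates back to 9 April 2021 (work commenced).
As an HOA assessment lien, A is senior to every other lien.
The other liens, earliest effective date first: B (19 January 2021), C (9 April 2021), E (21 February 2022), D (31 March 2023).
B is senior to E before the subordination, so the two trade places.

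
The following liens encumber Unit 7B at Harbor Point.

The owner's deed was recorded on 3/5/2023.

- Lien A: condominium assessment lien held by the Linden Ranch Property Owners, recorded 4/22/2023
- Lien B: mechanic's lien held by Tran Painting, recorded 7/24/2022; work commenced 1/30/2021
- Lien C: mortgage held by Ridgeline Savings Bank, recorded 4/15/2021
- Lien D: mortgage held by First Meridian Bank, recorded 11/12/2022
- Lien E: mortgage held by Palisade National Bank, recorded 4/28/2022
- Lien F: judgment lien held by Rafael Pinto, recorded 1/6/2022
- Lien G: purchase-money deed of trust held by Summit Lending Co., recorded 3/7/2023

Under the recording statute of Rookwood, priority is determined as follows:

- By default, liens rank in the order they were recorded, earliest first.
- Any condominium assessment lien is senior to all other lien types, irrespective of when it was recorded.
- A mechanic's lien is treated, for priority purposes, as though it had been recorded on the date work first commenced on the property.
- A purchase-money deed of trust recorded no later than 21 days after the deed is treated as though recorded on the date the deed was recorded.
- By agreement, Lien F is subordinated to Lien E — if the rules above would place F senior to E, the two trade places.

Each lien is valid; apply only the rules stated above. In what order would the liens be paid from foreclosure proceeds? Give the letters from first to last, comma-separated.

Effective dates: B's effective date is 1/30/2021, when work began; G relates back to the deed date 3/5/2023.
As a condominium assessment lien, A is senior to every other lien.
Ordering the rest by effective date: B (1/30/2021), C (4/15/2021), F (1/6/2022), E (4/28/2022), D (11/12/2022), G (3/5/2023).
F would otherwise be senior to E, so under the subordination agreement F and E exchange positions.

A, B, C, E, F, D, G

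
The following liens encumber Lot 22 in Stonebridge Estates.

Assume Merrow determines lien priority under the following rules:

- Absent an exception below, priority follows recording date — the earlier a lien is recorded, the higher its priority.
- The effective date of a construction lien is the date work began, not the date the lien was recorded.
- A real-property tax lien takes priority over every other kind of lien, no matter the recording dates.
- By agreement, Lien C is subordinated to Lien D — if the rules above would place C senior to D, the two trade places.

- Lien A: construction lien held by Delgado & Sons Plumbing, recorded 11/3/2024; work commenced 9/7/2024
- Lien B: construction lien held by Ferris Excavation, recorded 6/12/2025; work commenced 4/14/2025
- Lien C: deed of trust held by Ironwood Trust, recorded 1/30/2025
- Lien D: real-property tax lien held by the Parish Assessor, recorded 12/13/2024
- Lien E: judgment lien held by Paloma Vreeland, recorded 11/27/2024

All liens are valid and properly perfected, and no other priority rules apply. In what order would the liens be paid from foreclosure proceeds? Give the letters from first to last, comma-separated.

D, A, E, C, B

Effective dates: A is treated as recorded 9/7/2024, the work-commencement date; B is treated as recorded 4/14/2025, the work-commencement date.
D is a real-property tax lien and takes priority over every other lien.
Among the remaining liens, by effective date: A (9/7/2024), E (11/27/2024), C (1/30/2025), B (4/14/2025).
Since C is not senior to D, the subordination leaves the order unchanged.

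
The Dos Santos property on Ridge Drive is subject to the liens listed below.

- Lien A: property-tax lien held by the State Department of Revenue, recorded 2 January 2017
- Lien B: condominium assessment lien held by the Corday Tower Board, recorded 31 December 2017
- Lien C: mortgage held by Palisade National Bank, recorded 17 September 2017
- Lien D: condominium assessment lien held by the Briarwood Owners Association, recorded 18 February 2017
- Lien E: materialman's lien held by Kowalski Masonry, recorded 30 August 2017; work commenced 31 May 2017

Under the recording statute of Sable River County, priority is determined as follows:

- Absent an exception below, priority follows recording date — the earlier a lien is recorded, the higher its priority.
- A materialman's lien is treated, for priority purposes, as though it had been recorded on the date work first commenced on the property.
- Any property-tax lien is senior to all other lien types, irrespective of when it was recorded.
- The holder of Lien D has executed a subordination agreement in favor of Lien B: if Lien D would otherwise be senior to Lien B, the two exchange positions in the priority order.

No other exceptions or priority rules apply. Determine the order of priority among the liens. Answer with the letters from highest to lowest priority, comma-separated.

A, B, E, C, D

Effective dates: E relates back to 31 May 2017 (work commenced).
A is a property-tax lien and takes priority over every other lien.
Among the remaining liens, by effective date: D (18 February 2017), E (31 May 2017), C (17 September 2017), B (31 December 2017).
D is senior to B before the subordination, so the two trade places.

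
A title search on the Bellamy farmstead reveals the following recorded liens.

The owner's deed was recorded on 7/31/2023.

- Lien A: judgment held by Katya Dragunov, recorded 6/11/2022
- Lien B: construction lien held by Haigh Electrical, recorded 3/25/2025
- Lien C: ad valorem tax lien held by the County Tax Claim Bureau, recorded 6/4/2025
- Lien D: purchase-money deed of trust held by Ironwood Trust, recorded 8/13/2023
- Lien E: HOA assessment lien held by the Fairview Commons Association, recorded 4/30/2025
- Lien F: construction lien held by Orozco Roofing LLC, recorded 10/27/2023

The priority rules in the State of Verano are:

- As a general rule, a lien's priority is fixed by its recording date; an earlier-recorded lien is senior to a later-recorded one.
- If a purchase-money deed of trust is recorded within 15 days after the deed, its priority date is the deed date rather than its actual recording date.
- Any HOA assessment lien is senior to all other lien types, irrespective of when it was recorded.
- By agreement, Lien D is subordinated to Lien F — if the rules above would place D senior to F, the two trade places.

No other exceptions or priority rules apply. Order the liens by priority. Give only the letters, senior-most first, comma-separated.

Effective dates after the stated exceptions: D's effective date is the deed date, 7/31/2023.
As an HOA assessment lien, E is senior to every other lien.
The other liens, earliest effective date first: A (6/11/2022), D (7/31/2023), F (10/27/2023), B (3/25/2025), C (6/4/2025).
The subordination applies — D was senior to F — so D and F swap.

E, A, F, D, B, C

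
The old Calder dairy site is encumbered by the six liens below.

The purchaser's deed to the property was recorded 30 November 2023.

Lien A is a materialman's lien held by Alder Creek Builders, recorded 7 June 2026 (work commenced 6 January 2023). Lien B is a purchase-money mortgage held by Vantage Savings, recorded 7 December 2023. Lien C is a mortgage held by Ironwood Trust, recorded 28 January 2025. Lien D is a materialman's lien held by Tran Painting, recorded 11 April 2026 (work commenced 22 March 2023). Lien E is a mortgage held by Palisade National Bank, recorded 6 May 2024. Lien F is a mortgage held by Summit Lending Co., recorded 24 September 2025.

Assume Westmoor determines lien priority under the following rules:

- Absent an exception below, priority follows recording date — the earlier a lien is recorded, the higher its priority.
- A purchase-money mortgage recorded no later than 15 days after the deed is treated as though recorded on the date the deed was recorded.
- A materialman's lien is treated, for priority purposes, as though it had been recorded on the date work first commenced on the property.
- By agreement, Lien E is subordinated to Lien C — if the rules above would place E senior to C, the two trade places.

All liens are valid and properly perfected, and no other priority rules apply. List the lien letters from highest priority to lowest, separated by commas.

Adjusting effective dates: A relates back to 6 January 2023 (work commenced); B's effective date is the deed date, 30 November 2023; D relates back to 22 March 2023 (work commenced).
Sorted by effective date: A (6 January 2023), D (22 March 2023), B (30 November 2023), E (6 May 2024), C (28 January 2025), F (24 September 2025).
Because E would otherwise rank above C, the subordination swaps them.

A, D, B, C, E, F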